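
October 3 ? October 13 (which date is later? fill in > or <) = <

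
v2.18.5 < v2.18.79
True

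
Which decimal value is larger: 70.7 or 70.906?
70.906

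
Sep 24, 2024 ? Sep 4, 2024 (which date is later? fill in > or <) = >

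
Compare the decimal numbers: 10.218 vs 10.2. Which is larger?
10.218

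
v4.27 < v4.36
True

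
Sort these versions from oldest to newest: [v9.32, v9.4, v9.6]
[v9.4, v9.6, v9.32]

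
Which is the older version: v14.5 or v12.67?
v12.67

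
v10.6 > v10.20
False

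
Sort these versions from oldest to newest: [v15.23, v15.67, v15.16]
[v15.16, v15.23, v15.67]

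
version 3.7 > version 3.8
False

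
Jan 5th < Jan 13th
True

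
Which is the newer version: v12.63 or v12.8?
v12.63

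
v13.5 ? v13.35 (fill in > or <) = <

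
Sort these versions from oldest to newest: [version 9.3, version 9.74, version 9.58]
[version 9.3, version 9.58, version 9.74]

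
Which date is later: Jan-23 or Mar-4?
Mar-4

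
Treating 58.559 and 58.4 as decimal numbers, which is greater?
58.559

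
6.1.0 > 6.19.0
False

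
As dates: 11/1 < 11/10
True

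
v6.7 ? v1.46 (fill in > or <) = >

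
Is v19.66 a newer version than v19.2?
Yes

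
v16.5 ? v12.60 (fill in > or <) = >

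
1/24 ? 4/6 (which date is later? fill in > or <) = <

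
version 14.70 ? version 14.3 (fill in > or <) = >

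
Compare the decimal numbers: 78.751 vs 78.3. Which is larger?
78.751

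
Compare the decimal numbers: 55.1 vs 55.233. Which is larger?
55.233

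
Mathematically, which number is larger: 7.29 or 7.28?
7.29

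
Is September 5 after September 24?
No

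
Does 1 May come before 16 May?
Yes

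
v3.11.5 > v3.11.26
False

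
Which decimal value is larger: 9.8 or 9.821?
9.821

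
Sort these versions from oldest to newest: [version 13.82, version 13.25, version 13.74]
[version 13.25, version 13.74, version 13.82]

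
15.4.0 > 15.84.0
False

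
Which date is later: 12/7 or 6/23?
12/7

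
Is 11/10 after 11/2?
Yes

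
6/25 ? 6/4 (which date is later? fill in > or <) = >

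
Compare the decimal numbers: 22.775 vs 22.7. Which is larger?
22.775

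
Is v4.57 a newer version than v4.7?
Yes. Version numbers are compared segment by segment as integers, not as decimals: minor version 57 > 7, so v4.57 > v4.7 (even though the decimal 4.57 < 4.7).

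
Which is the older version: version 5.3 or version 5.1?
version 5.1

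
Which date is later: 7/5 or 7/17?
7/17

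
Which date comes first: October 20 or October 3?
October 3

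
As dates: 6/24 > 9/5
False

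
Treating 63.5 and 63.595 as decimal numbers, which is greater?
63.595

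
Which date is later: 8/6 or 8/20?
8/20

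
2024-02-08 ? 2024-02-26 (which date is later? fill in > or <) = <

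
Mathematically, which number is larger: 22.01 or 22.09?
22.09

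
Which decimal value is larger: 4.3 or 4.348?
4.348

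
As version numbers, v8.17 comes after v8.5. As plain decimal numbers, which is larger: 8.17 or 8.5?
8.5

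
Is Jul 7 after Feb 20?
Yes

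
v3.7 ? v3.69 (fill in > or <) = <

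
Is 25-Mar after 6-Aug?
No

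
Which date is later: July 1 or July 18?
July 18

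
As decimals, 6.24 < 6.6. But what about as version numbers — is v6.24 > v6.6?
True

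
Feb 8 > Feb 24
False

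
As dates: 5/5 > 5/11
False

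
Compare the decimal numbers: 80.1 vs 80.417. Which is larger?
80.417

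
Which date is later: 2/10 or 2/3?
2/10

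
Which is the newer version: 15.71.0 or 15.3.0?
15.71.0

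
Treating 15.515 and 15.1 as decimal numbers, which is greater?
15.515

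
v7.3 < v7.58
True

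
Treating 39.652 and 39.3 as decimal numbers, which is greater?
39.652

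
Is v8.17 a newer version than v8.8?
Yes. Version numbers are compared segment by segment as integers, not as decimals: minor version 17 > 8, so v8.17 > v8.8 (even though the decimal 8.17 < 8.8).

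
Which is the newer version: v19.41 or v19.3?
v19.41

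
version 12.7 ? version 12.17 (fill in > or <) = <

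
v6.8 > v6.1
True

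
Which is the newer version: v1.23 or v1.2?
v1.23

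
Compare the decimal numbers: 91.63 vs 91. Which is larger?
91.63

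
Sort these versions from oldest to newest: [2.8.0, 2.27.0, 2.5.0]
[2.5.0, 2.8.0, 2.27.0]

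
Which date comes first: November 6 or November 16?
November 6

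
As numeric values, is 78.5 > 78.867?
False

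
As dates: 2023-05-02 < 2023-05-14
True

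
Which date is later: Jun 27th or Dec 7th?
Dec 7th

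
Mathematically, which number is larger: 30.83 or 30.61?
30.83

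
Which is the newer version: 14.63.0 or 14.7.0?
14.63.0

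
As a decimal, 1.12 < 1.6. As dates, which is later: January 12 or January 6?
January 12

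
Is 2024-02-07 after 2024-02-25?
No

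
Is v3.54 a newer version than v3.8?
Yes. Version numbers are compared segment by segment as integers, not as decimals: minor version 54 > 8, so v3.54 > v3.8 (even though the decimal 3.54 < 3.8).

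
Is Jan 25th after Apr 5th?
No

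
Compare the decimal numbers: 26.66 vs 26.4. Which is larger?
26.66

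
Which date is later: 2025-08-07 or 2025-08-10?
2025-08-10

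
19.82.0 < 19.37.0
False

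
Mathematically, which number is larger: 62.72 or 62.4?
62.72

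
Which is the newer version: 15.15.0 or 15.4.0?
15.15.0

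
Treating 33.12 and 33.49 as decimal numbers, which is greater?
33.49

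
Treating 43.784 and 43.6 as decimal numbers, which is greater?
43.784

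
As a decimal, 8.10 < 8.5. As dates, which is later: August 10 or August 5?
August 10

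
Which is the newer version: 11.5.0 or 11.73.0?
11.73.0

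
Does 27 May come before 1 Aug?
Yes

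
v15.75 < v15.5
False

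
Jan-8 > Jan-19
False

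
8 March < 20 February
False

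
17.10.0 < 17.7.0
False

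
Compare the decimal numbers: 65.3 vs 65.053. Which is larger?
65.3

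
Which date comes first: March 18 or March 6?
March 6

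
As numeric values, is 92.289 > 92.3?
False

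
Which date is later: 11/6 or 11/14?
11/14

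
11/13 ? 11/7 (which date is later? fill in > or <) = >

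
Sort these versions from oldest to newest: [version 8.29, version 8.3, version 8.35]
[version 8.3, version 8.29, version 8.35]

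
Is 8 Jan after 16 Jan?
No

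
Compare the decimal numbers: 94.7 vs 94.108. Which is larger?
94.7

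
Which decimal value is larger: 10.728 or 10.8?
10.8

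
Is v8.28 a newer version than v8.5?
Yes. Version numbers are compared segment by segment as integers, not as decimals: minor version 28 > 5, so v8.28 > v8.5 (even though the decimal 8.28 < 8.5).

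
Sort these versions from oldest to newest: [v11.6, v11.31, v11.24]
[v11.6, v11.24, v11.31]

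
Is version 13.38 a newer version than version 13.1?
Yes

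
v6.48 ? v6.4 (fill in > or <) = >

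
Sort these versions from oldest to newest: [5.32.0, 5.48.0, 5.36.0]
[5.32.0, 5.36.0, 5.48.0]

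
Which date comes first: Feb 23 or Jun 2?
Feb 23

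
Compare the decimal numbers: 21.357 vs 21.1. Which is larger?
21.357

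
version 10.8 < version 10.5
False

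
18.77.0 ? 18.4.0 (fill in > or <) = >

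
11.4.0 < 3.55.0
False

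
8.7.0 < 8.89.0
True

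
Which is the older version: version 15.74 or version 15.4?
version 15.4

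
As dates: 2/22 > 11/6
False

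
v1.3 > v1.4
False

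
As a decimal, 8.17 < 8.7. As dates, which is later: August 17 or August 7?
August 17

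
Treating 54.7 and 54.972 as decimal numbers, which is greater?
54.972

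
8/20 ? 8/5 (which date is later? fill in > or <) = >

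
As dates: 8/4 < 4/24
False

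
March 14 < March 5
False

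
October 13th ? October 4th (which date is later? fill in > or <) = >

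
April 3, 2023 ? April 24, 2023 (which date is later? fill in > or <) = <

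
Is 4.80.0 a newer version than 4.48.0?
Yes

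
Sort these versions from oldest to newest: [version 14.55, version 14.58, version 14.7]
[version 14.7, version 14.55, version 14.58]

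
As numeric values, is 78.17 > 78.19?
False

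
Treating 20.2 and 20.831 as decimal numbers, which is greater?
20.831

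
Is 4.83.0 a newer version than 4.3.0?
Yes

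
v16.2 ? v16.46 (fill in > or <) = <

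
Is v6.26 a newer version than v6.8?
Yes. Version numbers are compared segment by segment as integers, not as decimals: minor version 26 > 8, so v6.26 > v6.8 (even though the decimal 6.26 < 6.8).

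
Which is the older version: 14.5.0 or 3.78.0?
3.78.0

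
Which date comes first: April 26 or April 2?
April 2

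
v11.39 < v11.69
True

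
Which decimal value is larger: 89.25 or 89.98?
89.98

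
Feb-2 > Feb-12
False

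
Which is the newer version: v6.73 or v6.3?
v6.73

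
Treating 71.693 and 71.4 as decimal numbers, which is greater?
71.693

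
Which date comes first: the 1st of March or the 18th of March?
the 1st of March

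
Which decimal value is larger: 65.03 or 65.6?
65.6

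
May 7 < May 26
True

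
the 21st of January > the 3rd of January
True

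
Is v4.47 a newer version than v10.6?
No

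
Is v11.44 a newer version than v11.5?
Yes. Version numbers are compared segment by segment as integers, not as decimals: minor version 44 > 5, so v11.44 > v11.5 (even though the decimal 11.44 < 11.5).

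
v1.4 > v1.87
False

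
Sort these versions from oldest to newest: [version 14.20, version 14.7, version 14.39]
[version 14.7, version 14.20, version 14.39]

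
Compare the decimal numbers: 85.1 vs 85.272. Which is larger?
85.272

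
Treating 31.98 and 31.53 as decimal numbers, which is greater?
31.98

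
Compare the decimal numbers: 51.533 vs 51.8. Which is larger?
51.8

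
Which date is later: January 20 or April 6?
April 6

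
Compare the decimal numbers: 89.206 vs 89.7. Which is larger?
89.7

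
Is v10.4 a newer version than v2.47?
Yes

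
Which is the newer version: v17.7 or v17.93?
v17.93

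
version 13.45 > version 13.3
True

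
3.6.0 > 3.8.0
False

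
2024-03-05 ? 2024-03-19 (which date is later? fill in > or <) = <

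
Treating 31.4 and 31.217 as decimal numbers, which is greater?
31.4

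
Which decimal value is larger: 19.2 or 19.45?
19.45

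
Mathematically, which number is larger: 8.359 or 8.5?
8.5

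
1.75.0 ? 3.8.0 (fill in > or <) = <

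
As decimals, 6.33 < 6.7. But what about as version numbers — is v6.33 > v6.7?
True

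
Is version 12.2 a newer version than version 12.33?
No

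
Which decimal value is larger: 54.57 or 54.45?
54.57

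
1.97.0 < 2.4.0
True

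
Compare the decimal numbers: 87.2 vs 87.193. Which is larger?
87.2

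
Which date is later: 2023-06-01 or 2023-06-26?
2023-06-26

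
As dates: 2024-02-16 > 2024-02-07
True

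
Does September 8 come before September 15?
Yes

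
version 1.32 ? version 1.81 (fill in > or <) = <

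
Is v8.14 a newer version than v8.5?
Yes. Version numbers are compared segment by segment as integers, not as decimals: minor version 14 > 5, so v8.14 > v8.5 (even though the decimal 8.14 < 8.5).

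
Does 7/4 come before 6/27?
No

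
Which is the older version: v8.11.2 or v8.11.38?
v8.11.2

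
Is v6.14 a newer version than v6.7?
Yes. Version numbers are compared segment by segment as integers, not as decimals: minor version 14 > 7, so v6.14 > v6.7 (even though the decimal 6.14 < 6.7).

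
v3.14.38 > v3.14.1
True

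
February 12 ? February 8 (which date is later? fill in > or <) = >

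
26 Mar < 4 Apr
True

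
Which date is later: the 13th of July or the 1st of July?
the 13th of July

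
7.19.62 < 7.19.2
False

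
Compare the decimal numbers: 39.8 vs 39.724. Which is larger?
39.8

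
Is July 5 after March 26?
Yes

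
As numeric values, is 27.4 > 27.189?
True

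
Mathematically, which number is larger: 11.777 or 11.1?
11.777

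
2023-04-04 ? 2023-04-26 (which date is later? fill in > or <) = <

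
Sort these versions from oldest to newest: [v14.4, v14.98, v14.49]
[v14.4, v14.49, v14.98]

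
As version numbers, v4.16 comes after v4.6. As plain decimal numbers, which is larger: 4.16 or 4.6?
4.6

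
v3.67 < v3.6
False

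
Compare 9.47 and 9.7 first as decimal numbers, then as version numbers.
As decimals: 9.47 < 9.7. As versions: v9.47 > v9.7 (minor version 47 > 7).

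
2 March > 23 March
False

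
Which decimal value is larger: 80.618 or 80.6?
80.618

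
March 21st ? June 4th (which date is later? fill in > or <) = <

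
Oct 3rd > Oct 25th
False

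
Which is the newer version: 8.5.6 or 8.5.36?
8.5.36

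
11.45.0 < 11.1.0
False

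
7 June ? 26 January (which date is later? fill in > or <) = >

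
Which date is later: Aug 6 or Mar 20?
Aug 6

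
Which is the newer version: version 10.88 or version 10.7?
version 10.88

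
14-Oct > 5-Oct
True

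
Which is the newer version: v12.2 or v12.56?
v12.56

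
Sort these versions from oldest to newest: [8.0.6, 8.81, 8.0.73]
[8.0.6, 8.0.73, 8.81]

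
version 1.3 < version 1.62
True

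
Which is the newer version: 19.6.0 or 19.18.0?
19.18.0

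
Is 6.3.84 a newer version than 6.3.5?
Yes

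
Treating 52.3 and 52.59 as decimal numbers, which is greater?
52.59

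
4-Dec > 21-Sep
True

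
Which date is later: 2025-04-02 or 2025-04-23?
2025-04-23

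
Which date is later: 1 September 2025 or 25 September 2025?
25 September 2025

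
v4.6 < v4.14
True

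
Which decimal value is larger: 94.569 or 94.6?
94.6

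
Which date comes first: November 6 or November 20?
November 6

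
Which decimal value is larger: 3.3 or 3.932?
3.932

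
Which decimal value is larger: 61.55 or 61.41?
61.55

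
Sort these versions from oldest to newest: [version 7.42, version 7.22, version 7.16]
[version 7.16, version 7.22, version 7.42]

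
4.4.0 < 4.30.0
True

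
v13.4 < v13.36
True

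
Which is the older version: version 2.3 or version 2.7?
version 2.3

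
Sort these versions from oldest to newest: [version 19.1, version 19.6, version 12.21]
[version 12.21, version 19.1, version 19.6]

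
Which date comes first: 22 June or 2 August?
22 June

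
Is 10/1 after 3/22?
Yes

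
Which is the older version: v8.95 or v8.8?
v8.8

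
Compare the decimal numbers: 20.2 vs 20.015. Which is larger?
20.2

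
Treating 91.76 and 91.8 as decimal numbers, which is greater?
91.8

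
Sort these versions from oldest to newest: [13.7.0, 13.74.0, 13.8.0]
[13.7.0, 13.8.0, 13.74.0]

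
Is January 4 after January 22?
No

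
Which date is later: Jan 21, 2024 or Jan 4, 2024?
Jan 21, 2024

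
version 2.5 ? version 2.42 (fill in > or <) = <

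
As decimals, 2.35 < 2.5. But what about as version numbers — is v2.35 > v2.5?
True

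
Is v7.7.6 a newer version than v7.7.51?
No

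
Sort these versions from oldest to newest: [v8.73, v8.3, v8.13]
[v8.3, v8.13, v8.73]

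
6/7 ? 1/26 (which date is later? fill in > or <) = >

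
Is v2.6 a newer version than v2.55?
No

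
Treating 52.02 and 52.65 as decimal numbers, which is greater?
52.65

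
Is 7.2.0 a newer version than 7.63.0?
No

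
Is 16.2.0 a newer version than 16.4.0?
No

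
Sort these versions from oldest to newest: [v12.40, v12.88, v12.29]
[v12.29, v12.40, v12.88]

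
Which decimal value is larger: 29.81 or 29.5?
29.81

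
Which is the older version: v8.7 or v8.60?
v8.7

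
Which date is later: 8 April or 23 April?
23 April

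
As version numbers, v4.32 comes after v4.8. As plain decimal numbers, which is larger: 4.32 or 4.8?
4.8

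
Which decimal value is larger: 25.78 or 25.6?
25.78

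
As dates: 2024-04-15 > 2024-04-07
True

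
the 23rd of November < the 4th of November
False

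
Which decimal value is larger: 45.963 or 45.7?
45.963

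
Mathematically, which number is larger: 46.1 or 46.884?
46.884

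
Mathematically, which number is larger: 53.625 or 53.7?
53.7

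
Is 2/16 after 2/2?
Yes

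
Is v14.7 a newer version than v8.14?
Yes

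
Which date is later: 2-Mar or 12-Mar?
12-Mar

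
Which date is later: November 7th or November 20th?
November 20th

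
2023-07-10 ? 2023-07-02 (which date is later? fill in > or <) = >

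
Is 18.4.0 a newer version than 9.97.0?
Yes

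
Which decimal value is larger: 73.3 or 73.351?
73.351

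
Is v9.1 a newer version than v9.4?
No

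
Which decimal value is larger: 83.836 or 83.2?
83.836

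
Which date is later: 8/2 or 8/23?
8/23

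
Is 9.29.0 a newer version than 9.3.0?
Yes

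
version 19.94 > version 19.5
True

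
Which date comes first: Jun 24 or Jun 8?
Jun 8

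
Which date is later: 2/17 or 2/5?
2/17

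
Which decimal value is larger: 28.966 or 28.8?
28.966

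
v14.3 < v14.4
True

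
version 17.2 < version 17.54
True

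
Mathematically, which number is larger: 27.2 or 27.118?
27.2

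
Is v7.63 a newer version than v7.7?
Yes. Version numbers are compared segment by segment as integers, not as decimals: minor version 63 > 7, so v7.63 > v7.7 (even though the decimal 7.63 < 7.7).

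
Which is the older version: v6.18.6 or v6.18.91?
v6.18.6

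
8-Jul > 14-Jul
False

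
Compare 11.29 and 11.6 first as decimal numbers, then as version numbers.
As decimals: 11.29 < 11.6. As versions: v11.29 > v11.6 (minor version 29 > 6).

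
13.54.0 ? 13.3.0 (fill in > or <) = >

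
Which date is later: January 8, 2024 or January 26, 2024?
January 26, 2024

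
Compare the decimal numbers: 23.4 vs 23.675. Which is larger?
23.675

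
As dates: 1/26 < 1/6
False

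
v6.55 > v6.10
True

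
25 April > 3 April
True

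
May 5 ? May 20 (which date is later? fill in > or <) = <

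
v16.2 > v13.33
True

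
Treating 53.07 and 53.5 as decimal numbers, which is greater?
53.5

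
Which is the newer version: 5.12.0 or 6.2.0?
6.2.0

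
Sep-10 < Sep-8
False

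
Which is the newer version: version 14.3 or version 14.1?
version 14.3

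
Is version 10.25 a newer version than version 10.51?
No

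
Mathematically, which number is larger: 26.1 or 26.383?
26.383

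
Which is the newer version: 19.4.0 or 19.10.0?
19.10.0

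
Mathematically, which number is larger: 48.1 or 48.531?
48.531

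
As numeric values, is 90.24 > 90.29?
False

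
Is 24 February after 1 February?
Yes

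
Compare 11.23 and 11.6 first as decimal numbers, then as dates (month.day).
As decimals: 11.23 < 11.6. As dates: 11/23 is later than 11/6 (day 23 > day 6).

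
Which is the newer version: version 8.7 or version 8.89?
version 8.89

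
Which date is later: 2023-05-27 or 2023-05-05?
2023-05-27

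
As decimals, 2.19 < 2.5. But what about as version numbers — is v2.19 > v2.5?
True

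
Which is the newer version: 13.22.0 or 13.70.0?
13.70.0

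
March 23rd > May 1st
False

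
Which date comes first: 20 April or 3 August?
20 April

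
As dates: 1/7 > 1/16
False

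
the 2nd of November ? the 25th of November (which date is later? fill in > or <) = <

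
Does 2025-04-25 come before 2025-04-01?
No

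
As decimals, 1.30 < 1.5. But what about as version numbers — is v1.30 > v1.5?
True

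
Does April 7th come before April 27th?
Yes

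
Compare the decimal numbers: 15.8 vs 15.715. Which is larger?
15.8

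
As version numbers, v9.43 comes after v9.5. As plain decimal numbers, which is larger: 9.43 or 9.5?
9.5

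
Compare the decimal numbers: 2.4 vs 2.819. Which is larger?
2.819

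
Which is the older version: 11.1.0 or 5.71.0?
5.71.0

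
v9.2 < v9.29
True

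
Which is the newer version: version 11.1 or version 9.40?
version 11.1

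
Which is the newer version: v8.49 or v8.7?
v8.49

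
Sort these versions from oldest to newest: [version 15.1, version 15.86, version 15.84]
[version 15.1, version 15.84, version 15.86]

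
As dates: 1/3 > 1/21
False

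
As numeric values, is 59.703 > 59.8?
False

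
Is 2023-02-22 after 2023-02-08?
Yes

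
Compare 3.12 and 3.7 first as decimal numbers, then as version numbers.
As decimals: 3.12 < 3.7. As versions: v3.12 > v3.7 (minor version 12 > 7).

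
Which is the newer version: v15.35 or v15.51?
v15.51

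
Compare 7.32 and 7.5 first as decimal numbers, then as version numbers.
As decimals: 7.32 < 7.5. As versions: v7.32 > v7.5 (minor version 32 > 5).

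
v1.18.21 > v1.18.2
True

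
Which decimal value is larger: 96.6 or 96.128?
96.6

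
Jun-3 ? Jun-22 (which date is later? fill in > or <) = <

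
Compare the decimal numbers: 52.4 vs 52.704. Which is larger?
52.704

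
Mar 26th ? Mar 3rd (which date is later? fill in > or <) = >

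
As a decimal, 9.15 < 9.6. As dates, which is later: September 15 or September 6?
September 15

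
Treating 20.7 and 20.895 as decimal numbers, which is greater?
20.895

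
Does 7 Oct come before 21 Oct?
Yes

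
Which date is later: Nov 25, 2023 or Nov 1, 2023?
Nov 25, 2023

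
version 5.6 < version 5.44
True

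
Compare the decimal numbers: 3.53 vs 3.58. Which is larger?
3.58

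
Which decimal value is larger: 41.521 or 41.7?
41.7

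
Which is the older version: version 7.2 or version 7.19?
version 7.2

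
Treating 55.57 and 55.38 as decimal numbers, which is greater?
55.57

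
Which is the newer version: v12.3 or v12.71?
v12.71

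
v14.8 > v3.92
True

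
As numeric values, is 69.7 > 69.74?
False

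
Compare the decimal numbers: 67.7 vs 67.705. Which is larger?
67.705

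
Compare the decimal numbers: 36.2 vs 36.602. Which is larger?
36.602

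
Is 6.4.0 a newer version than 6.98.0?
No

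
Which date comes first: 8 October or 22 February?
22 February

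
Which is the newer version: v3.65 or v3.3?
v3.65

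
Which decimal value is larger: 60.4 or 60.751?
60.751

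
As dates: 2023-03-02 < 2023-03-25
True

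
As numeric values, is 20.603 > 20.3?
True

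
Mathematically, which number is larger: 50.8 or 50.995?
50.995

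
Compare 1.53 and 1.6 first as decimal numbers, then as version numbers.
As decimals: 1.53 < 1.6. As versions: v1.53 > v1.6 (minor version 53 > 6).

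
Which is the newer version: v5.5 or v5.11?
v5.11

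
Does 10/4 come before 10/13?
Yes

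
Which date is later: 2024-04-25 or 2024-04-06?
2024-04-25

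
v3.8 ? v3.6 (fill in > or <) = >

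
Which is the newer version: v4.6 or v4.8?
v4.8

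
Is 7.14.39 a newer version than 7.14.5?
Yes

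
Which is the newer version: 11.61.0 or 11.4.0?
11.61.0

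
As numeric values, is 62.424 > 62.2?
True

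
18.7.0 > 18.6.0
True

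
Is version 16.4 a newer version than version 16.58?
No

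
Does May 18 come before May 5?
No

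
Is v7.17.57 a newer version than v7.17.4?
Yes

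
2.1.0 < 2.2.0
True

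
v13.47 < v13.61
True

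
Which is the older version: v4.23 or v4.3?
v4.3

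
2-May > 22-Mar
True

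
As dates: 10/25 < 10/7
False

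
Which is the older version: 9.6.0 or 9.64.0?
9.6.0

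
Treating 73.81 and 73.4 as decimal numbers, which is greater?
73.81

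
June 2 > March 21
True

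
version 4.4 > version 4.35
False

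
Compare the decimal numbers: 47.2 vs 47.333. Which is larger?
47.333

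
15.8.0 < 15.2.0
False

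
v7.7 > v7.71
False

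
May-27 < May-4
False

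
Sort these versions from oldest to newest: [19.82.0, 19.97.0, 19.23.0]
[19.23.0, 19.82.0, 19.97.0]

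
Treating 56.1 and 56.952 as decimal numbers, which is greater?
56.952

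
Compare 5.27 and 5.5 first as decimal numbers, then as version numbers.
As decimals: 5.27 < 5.5. As versions: v5.27 > v5.5 (minor version 27 > 5).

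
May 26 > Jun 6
False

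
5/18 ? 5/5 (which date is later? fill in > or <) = >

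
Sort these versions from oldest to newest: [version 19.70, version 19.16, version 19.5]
[version 19.5, version 19.16, version 19.70]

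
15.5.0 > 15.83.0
False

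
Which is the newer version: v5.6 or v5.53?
v5.53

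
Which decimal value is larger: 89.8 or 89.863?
89.863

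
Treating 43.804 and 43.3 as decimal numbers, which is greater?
43.804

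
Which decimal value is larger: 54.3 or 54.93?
54.93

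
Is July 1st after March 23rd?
Yes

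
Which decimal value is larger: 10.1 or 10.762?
10.762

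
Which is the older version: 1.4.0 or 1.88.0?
1.4.0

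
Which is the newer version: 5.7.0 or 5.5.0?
5.7.0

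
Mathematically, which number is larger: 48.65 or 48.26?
48.65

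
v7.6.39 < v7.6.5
False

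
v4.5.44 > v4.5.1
True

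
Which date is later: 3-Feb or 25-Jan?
3-Feb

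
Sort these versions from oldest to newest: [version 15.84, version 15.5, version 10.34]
[version 10.34, version 15.5, version 15.84]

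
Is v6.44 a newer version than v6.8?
Yes. Version numbers are compared segment by segment as integers, not as decimals: minor version 44 > 8, so v6.44 > v6.8 (even though the decimal 6.44 < 6.8).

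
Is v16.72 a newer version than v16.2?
Yes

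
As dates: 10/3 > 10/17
False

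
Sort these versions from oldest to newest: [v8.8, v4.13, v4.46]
[v4.13, v4.46, v8.8]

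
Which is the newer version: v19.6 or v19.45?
v19.45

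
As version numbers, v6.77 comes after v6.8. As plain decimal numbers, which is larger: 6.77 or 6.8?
6.8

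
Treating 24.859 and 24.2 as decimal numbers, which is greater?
24.859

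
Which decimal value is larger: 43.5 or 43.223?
43.5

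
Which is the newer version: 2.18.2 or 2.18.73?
2.18.73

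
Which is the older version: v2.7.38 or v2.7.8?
v2.7.8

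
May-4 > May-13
False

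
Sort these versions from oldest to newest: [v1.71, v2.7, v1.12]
[v1.12, v1.71, v2.7]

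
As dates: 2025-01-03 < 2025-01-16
True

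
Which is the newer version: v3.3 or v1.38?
v3.3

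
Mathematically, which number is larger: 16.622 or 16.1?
16.622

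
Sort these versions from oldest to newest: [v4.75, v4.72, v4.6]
[v4.6, v4.72, v4.75]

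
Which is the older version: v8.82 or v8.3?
v8.3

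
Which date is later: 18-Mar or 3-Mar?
18-Mar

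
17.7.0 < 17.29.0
True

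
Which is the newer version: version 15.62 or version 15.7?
version 15.62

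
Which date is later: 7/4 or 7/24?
7/24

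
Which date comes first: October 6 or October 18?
October 6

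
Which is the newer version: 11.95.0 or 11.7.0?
11.95.0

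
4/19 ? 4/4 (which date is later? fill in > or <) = >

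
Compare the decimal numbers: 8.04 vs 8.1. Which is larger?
8.1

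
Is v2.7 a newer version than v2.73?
No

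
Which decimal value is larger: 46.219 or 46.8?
46.8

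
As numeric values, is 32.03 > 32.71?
False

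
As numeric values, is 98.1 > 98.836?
False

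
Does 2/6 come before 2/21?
Yes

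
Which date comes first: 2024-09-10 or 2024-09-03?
2024-09-03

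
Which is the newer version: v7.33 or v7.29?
v7.33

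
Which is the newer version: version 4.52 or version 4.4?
version 4.52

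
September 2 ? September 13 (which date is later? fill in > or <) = <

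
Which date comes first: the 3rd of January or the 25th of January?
the 3rd of January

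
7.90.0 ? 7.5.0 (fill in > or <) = >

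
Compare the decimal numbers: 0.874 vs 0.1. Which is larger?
0.874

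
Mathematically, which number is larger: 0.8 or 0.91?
0.91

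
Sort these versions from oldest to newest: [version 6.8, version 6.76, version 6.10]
[version 6.8, version 6.10, version 6.76]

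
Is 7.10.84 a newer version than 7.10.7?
Yes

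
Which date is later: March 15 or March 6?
March 15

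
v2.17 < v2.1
False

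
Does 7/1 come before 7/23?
Yes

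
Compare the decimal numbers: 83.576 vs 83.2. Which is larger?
83.576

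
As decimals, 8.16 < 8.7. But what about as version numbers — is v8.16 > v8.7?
True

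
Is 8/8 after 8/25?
No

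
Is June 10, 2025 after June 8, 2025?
Yes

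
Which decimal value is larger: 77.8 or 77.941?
77.941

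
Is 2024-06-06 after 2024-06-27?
No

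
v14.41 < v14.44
True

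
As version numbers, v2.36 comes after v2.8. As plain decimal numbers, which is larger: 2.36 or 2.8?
2.8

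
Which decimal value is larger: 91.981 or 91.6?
91.981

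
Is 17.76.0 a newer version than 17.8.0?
Yes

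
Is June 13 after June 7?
Yes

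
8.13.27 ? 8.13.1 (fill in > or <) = >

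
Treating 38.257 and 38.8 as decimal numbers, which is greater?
38.8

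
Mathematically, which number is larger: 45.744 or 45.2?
45.744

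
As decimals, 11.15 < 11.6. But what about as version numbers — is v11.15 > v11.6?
True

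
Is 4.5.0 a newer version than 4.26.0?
No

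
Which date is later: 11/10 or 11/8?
11/10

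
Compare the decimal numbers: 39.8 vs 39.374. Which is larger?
39.8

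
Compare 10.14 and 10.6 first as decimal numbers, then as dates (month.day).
As decimals: 10.14 < 10.6. As dates: 10/14 is later than 10/6 (day 14 > day 6).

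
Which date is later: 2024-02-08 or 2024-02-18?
2024-02-18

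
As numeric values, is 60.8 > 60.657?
True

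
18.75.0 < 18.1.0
False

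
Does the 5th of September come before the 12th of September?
Yes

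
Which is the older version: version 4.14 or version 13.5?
version 4.14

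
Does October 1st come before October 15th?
Yes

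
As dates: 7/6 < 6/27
False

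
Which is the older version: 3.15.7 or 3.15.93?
3.15.7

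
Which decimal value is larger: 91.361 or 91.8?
91.8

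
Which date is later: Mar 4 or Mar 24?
Mar 24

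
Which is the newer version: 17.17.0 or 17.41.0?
17.41.0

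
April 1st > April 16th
False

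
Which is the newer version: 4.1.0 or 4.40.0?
4.40.0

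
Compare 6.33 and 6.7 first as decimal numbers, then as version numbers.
As decimals: 6.33 < 6.7. As versions: v6.33 > v6.7 (minor version 33 > 7).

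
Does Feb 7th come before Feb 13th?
Yes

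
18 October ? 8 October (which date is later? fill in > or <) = >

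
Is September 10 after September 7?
Yes. Day 10 comes after day 7 in September — this is a date comparison, not a decimal one (the decimal 9.10 would be smaller than 9.7).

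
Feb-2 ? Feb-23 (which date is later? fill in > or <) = <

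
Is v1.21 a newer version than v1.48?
No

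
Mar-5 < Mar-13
True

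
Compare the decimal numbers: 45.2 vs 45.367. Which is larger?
45.367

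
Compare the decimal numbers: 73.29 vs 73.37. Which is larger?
73.37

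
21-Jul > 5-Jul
True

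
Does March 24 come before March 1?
No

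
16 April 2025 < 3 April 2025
False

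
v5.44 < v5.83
True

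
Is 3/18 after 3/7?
Yes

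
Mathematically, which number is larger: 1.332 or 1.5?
1.5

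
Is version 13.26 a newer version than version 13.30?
No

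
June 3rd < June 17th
True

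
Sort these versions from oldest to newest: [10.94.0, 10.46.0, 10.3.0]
[10.3.0, 10.46.0, 10.94.0]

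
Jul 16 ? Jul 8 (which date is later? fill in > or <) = >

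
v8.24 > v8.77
False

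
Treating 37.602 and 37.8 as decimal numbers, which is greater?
37.8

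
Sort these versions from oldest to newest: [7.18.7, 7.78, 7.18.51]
[7.18.7, 7.18.51, 7.78]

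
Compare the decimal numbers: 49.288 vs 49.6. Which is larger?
49.6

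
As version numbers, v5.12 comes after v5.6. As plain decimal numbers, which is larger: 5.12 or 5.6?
5.6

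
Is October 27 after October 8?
Yes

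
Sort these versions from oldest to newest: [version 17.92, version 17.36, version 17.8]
[version 17.8, version 17.36, version 17.92]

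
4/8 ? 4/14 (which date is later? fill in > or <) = <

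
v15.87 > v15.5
True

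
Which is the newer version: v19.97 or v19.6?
v19.97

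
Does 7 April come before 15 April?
Yes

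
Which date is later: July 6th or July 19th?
July 19th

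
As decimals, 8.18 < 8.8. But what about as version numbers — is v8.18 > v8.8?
True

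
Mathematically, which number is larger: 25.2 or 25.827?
25.827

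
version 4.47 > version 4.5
True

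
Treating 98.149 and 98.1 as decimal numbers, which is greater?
98.149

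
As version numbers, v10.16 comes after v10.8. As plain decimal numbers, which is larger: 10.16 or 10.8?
10.8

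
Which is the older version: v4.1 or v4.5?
v4.1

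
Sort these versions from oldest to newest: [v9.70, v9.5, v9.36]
[v9.5, v9.36, v9.70]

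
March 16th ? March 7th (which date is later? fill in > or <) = >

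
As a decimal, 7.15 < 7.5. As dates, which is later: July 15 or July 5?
July 15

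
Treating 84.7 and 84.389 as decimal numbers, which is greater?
84.7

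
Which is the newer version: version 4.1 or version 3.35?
version 4.1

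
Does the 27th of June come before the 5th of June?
No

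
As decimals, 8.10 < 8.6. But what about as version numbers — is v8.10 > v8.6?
True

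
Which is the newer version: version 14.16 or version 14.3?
version 14.16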